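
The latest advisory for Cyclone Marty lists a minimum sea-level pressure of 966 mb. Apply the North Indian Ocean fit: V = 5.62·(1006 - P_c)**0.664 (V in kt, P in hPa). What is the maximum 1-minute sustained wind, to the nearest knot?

ΔP = 1006 − 966 = 40 mb.
40^0.664 ≈ 11.582.
V ≈ 5.62 × 11.582 ≈ 65.1 kt.

65 kt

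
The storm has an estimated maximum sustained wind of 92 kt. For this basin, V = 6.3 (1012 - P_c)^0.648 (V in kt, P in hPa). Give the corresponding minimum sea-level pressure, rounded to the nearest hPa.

ΔP = (V / 6.3)^(1/0.648) = (92/6.3)^1.543.
92/6.3 = 14.603; 14.603^1.543 ≈ 62.66 hPa.
P_c = 1012 − 62.66 = 949.34 ≈ 949 hPa.

949 hPa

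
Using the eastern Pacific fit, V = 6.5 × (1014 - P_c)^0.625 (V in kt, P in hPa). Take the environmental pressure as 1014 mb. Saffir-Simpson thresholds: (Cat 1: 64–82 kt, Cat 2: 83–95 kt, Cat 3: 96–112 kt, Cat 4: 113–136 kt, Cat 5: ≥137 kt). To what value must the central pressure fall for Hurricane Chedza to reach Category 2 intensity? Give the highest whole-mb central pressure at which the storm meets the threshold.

Category 2 begins at V = 83 kt.
Required ΔP = (83/6.5)^(1/0.625) = 12.769^1.600 ≈ 58.87 mb.
P_c ≤ 1014 − 58.87 = 955.13, so the highest integer P_c is 955 mb.

955 mb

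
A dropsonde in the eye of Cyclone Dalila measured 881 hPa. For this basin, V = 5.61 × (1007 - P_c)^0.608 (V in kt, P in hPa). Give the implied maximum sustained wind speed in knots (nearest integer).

106 kt

ΔP = 1007 − 881 = 126 hPa.
126^0.608 ≈ 18.925.
V ≈ 5.61 × 18.925 ≈ 106.2 kt.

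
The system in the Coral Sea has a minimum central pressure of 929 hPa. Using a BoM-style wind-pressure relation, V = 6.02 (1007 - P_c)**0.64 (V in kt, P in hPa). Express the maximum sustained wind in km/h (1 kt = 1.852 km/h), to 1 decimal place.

181.2 km/h

ΔP = 1007 − 929 = 78 hPa.
V ≈ 6.02 × 78^0.64 = 6.02 × 16.253 ≈ 97.845 kt.
97.845 × 1.852 ≈ 181.21 km/h → 181.2 km/h.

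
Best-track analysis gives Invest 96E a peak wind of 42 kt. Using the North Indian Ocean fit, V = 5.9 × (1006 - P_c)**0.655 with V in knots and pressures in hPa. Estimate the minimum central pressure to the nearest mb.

ΔP = (V / 5.9)^(1/0.655) = (42/5.9)^1.527.
42/5.9 = 7.119; 7.119^1.527 ≈ 20.02 mb.
P_c = 1006 − 20.02 = 985.98 ≈ 986 mb.

986 mb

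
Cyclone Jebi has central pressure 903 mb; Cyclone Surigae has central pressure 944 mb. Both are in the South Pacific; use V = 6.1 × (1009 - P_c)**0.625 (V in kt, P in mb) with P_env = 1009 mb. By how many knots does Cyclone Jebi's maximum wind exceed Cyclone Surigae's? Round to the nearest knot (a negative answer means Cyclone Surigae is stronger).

Cyclone Jebi: ΔP = 106; V ≈ 6.1 × 106^0.625 ≈ 112.50 kt.
Cyclone Surigae: ΔP = 65; V ≈ 6.1 × 65^0.625 ≈ 82.87 kt.
Difference ≈ 112.50 − 82.87 = 29.63 → 30 kt.

30 kt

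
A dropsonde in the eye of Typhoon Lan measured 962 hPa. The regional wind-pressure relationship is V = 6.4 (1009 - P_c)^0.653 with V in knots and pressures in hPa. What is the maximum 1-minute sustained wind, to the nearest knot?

79 kt

ΔP = 1009 − 962 = 47 hPa.
47^0.653 ≈ 12.356.
V ≈ 6.4 × 12.356 ≈ 79.1 kt.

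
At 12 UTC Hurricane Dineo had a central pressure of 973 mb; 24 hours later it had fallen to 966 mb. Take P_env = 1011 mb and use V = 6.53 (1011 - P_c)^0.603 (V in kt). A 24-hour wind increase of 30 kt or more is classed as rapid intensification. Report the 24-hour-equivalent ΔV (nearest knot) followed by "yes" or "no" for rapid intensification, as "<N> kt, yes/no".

V₁: ΔP = 38, V ≈ 6.53 × 38^0.603 ≈ 58.55 kt.
V₂: ΔP = 45, V ≈ 6.53 × 45^0.603 ≈ 64.83 kt.
ΔV over 24 h = 6.28 kt → 24 h equivalent = 6.28 × 24/24 ≈ 6.28 kt.
6 kt < 30 kt ⇒ not rapid intensification.

6 kt, no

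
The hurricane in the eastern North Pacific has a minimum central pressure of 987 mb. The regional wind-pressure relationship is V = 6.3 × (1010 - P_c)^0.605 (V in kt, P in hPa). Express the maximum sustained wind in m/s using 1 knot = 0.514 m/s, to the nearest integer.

ΔP = 1010 − 987 = 23 mb.
V ≈ 6.3 × 23^0.605 = 6.3 × 6.666 ≈ 41.994 kt.
41.994 × 0.514 ≈ 21.58 m/s → 22 m/s.

22 m/s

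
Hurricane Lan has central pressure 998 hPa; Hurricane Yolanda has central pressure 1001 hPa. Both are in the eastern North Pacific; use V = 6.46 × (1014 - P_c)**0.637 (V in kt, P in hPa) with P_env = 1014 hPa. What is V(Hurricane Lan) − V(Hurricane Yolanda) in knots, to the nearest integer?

5 kt

Hurricane Lan: ΔP = 16; V ≈ 6.46 × 16^0.637 ≈ 37.78 kt.
Hurricane Yolanda: ΔP = 13; V ≈ 6.46 × 13^0.637 ≈ 33.10 kt.
Difference ≈ 37.78 − 33.10 = 4.68 → 5 kt.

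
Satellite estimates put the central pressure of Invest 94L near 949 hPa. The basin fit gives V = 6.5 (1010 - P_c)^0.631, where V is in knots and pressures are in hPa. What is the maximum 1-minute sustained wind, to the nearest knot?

ΔP = 1010 − 949 = 61 hPa.
61^0.631 ≈ 13.383.
V ≈ 6.5 × 13.383 ≈ 87.0 kt.

87 kt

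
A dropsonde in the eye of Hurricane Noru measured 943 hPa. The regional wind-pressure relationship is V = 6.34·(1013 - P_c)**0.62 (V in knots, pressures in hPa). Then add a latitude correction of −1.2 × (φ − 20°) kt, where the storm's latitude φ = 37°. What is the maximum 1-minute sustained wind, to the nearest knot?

ΔP = 1013 − 943 = 70 hPa.
70^0.62 ≈ 13.930.
V ≈ 6.34 × 13.930 ≈ 88.3 kt.
Latitude correction: −1.2 × (37 − 20) = -20.4 kt.
Corrected V ≈ 67.9 kt → 68 kt.

68 kt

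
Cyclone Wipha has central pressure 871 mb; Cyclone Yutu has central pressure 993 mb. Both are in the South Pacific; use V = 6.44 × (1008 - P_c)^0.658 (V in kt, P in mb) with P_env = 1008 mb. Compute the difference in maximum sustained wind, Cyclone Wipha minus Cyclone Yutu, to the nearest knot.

Cyclone Wipha: ΔP = 137; V ≈ 6.44 × 137^0.658 ≈ 164.00 kt.
Cyclone Yutu: ΔP = 15; V ≈ 6.44 × 15^0.658 ≈ 38.26 kt.
Difference ≈ 164.00 − 38.26 = 125.74 → 126 kt.

126 kt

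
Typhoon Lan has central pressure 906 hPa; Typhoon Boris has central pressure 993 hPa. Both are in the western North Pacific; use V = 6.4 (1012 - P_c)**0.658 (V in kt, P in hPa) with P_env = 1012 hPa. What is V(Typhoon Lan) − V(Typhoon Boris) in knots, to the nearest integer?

93 kt

Typhoon Lan: ΔP = 106; V ≈ 6.4 × 106^0.658 ≈ 137.67 kt.
Typhoon Boris: ΔP = 19; V ≈ 6.4 × 19^0.658 ≈ 44.42 kt.
Difference ≈ 137.67 − 44.42 = 93.25 → 93 kt.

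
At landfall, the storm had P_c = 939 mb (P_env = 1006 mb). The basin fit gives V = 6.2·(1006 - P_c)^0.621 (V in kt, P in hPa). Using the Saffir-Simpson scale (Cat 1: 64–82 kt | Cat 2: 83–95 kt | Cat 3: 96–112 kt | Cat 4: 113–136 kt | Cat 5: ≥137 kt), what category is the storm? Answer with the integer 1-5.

ΔP = 1006 − 939 = 67 mb.
V ≈ 6.2 × 67^0.621 = 6.2 × 13.61 ≈ 84 kt.
84 kt falls in the Category 2 band.

2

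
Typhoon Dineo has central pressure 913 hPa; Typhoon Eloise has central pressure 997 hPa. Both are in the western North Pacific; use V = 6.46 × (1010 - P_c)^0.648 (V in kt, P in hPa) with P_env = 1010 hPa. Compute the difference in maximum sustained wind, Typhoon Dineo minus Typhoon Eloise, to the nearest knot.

91 kt

Typhoon Dineo: ΔP = 97; V ≈ 6.46 × 97^0.648 ≈ 125.22 kt.
Typhoon Eloise: ΔP = 13; V ≈ 6.46 × 13^0.648 ≈ 34.05 kt.
Difference ≈ 125.22 − 34.05 = 91.17 → 91 kt.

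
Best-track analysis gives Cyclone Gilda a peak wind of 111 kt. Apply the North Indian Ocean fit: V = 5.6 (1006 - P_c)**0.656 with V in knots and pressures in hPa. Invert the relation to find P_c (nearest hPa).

911 hPa

ΔP = (V / 5.6)^(1/0.656) = (111/5.6)^1.524.
111/5.6 = 19.821; 19.821^1.524 ≈ 94.92 hPa.
P_c = 1006 − 94.92 = 911.08 ≈ 911 hPa.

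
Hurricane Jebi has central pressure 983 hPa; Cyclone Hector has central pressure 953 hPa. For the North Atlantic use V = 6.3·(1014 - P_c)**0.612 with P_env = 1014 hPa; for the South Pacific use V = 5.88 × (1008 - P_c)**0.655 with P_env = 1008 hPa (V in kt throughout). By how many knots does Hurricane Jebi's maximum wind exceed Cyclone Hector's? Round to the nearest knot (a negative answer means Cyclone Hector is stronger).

Hurricane Jebi: ΔP = 31; V ≈ 6.3 × 31^0.612 ≈ 51.53 kt.
Cyclone Hector: ΔP = 55; V ≈ 5.88 × 55^0.655 ≈ 81.15 kt.
Difference ≈ 51.53 − 81.15 = -29.62 → -30 kt.

-30 kt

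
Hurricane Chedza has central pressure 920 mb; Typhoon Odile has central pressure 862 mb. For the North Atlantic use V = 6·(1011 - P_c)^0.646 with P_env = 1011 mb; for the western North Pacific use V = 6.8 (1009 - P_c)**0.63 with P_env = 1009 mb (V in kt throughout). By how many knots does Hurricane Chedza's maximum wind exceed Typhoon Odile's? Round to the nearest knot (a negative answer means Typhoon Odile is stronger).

-47 kt

Hurricane Chedza: ΔP = 91; V ≈ 6 × 91^0.646 ≈ 110.58 kt.
Typhoon Odile: ΔP = 147; V ≈ 6.8 × 147^0.63 ≈ 157.73 kt.
Difference ≈ 110.58 − 157.73 = -47.15 → -47 kt.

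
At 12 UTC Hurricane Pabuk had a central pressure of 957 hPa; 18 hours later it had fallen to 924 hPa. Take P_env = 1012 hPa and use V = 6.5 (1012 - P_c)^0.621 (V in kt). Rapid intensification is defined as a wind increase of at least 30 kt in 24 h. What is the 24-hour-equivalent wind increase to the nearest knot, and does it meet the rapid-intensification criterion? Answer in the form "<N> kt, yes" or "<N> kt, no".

35 kt, yes

V₁: ΔP = 55, V ≈ 6.5 × 55^0.621 ≈ 78.29 kt.
V₂: ΔP = 88, V ≈ 6.5 × 88^0.621 ≈ 104.82 kt.
ΔV over 18 h = 26.53 kt → 24 h equivalent = 26.53 × 24/18 ≈ 35.37 kt.
35 kt ≥ 30 kt ⇒ rapid intensification.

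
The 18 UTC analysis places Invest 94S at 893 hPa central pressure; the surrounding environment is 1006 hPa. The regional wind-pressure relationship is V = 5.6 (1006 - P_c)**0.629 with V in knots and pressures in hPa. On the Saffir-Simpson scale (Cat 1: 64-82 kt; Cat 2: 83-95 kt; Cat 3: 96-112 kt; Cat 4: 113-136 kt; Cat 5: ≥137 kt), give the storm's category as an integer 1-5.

ΔP = 1006 − 893 = 113 hPa.
V ≈ 5.6 × 113^0.629 = 5.6 × 19.56 ≈ 110 kt.
110 kt falls in the Category 3 band.

3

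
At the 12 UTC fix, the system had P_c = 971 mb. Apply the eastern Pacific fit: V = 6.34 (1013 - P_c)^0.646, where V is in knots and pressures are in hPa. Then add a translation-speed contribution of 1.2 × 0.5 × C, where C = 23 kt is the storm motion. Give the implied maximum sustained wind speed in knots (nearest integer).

ΔP = 1013 − 971 = 42 mb.
42^0.646 ≈ 11.185.
V ≈ 6.34 × 11.185 ≈ 70.9 kt.
Translation term: 1.2 × 0.5 × 23 = 13.8 kt.
Corrected V ≈ 84.7 kt → 85 kt.

85 kt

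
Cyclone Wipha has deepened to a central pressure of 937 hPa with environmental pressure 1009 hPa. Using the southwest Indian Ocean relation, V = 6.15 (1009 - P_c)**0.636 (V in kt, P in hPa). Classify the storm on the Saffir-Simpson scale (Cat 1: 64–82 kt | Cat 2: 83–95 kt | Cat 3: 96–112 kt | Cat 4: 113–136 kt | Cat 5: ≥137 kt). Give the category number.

ΔP = 1009 − 937 = 72 hPa.
V ≈ 6.15 × 72^0.636 = 6.15 × 15.18 ≈ 93 kt.
93 kt falls in the Category 2 band.

2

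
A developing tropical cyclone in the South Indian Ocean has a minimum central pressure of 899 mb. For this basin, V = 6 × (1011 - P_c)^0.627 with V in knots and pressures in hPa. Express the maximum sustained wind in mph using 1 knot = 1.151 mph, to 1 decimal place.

133.1 mph

ΔP = 1011 − 899 = 112 mb.
V ≈ 6 × 112^0.627 = 6 × 19.269 ≈ 115.614 kt.
115.614 × 1.151 ≈ 133.07 mph → 133.1 mph.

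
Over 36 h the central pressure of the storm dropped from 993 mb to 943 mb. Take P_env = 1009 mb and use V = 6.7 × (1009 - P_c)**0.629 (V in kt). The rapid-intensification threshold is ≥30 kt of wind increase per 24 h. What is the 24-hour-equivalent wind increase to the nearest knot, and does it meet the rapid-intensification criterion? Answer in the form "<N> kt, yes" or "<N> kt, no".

37 kt, yes

V₁: ΔP = 16, V ≈ 6.7 × 16^0.629 ≈ 38.32 kt.
V₂: ΔP = 66, V ≈ 6.7 × 66^0.629 ≈ 93.45 kt.
ΔV over 36 h = 55.13 kt → 24 h equivalent = 55.13 × 24/36 ≈ 36.75 kt.
37 kt ≥ 30 kt ⇒ rapid intensification.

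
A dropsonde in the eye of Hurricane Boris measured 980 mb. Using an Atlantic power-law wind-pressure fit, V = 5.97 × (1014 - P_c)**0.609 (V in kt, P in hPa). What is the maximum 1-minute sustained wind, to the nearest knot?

51 kt

ΔP = 1014 − 980 = 34 mb.
34^0.609 ≈ 8.564.
V ≈ 5.97 × 8.564 ≈ 51.1 kt.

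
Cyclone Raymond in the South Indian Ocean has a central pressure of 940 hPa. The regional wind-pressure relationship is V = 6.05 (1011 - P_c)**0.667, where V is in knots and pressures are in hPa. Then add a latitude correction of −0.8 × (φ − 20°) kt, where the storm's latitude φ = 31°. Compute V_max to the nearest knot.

ΔP = 1011 − 940 = 71 hPa.
71^0.667 ≈ 17.171.
V ≈ 6.05 × 17.171 ≈ 103.9 kt.
Latitude correction: −0.8 × (31 − 20) = -8.8 kt.
Corrected V ≈ 95.1 kt → 95 kt.

95 kt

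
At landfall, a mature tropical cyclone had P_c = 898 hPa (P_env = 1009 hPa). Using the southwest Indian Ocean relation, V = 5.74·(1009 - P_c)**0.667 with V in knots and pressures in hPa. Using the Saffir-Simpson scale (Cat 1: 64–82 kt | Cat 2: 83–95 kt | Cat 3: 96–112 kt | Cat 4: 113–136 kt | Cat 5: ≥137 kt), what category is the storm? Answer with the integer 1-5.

ΔP = 1009 − 898 = 111 hPa.
V ≈ 5.74 × 111^0.667 = 5.74 × 23.13 ≈ 133 kt.
133 kt falls in the Category 4 band.

4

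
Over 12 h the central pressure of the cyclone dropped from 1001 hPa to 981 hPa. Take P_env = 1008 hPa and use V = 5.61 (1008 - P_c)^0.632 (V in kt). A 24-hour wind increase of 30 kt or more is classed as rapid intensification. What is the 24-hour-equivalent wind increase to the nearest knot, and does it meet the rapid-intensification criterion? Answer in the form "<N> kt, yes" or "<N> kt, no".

52 kt, yes

V₁: ΔP = 7, V ≈ 5.61 × 7^0.632 ≈ 19.19 kt.
V₂: ΔP = 27, V ≈ 5.61 × 27^0.632 ≈ 45.04 kt.
ΔV over 12 h = 25.85 kt → 24 h equivalent = 25.85 × 24/12 ≈ 51.70 kt.
52 kt ≥ 30 kt ⇒ rapid intensification.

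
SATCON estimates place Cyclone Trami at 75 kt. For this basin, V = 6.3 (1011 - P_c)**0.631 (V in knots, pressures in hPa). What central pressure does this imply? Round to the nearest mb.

960 mb

ΔP = (V / 6.3)^(1/0.631) = (75/6.3)^1.585.
75/6.3 = 11.905; 11.905^1.585 ≈ 50.67 mb.
P_c = 1011 − 50.67 = 960.33 ≈ 960 mb.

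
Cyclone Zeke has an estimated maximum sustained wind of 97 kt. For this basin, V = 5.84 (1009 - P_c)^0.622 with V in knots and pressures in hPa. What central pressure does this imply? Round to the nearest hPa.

917 hPa

ΔP = (V / 5.84)^(1/0.622) = (97/5.84)^1.608.
97/5.84 = 16.610; 16.610^1.608 ≈ 91.62 hPa.
P_c = 1009 − 91.62 = 917.38 ≈ 917 hPa.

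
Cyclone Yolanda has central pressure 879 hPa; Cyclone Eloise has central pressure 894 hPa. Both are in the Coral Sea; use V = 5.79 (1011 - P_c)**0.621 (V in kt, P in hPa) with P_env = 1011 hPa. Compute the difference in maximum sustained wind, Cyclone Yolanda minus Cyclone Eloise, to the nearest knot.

Cyclone Yolanda: ΔP = 132; V ≈ 5.79 × 132^0.621 ≈ 120.10 kt.
Cyclone Eloise: ΔP = 117; V ≈ 5.79 × 117^0.621 ≈ 111.44 kt.
Difference ≈ 120.10 − 111.44 = 8.66 → 9 kt.

9 kt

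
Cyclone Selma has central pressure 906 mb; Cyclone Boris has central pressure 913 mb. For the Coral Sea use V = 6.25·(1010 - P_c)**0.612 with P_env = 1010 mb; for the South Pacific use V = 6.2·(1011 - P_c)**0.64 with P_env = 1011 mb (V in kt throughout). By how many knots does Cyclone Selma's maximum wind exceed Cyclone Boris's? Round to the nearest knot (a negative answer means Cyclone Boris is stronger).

-9 kt

Cyclone Selma: ΔP = 104; V ≈ 6.25 × 104^0.612 ≈ 107.23 kt.
Cyclone Boris: ΔP = 98; V ≈ 6.2 × 98^0.64 ≈ 116.62 kt.
Difference ≈ 107.23 − 116.62 = -9.39 → -9 kt.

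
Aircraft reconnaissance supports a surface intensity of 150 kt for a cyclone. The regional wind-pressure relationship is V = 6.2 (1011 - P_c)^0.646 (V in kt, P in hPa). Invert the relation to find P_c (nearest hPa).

ΔP = (V / 6.2)^(1/0.646) = (150/6.2)^1.548.
150/6.2 = 24.194; 24.194^1.548 ≈ 138.66 hPa.
P_c = 1011 − 138.66 = 872.34 ≈ 872 hPa.

872 hPa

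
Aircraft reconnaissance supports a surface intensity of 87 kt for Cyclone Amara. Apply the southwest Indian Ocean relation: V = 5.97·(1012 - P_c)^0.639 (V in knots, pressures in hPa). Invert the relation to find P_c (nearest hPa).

946 hPa

ΔP = (V / 5.97)^(1/0.639) = (87/5.97)^1.565.
87/5.97 = 14.573; 14.573^1.565 ≈ 66.20 hPa.
P_c = 1012 − 66.20 = 945.80 ≈ 946 hPa.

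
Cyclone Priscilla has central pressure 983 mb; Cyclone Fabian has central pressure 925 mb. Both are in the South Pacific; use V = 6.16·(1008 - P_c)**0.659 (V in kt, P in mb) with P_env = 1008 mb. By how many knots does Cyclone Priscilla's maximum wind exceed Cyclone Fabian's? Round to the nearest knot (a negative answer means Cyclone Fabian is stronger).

-62 kt

Cyclone Priscilla: ΔP = 25; V ≈ 6.16 × 25^0.659 ≈ 51.38 kt.
Cyclone Fabian: ΔP = 83; V ≈ 6.16 × 83^0.659 ≈ 113.31 kt.
Difference ≈ 51.38 − 113.31 = -61.93 → -62 kt.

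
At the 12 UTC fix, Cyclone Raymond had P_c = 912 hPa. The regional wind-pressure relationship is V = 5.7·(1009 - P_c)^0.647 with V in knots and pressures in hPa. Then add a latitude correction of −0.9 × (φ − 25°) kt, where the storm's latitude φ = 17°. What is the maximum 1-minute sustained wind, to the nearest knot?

ΔP = 1009 − 912 = 97 hPa.
97^0.647 ≈ 19.295.
V ≈ 5.7 × 19.295 ≈ 110.0 kt.
Latitude correction: −0.9 × (17 − 25) = 7.2 kt.
Corrected V ≈ 117.2 kt → 117 kt.

117 kt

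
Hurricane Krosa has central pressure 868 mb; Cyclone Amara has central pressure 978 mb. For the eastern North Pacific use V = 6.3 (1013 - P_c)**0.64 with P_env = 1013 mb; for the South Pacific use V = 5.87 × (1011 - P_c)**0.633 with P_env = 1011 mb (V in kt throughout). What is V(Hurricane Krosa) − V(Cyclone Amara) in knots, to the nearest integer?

99 kt

Hurricane Krosa: ΔP = 145; V ≈ 6.3 × 145^0.64 ≈ 152.27 kt.
Cyclone Amara: ΔP = 33; V ≈ 5.87 × 33^0.633 ≈ 53.69 kt.
Difference ≈ 152.27 − 53.69 = 98.58 → 99 kt.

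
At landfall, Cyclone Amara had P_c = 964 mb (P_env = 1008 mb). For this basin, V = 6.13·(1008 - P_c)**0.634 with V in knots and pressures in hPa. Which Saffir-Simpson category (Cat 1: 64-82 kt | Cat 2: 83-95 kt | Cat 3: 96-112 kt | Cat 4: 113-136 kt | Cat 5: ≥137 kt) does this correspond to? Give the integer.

ΔP = 1008 − 964 = 44 mb.
V ≈ 6.13 × 44^0.634 = 6.13 × 11.01 ≈ 68 kt.
68 kt falls in the Category 1 band.

1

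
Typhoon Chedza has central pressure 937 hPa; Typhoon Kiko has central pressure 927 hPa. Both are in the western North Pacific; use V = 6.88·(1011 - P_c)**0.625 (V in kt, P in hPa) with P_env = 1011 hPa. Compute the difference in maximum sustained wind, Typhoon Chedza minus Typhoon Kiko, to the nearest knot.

-8 kt

Typhoon Chedza: ΔP = 74; V ≈ 6.88 × 74^0.625 ≈ 101.36 kt.
Typhoon Kiko: ΔP = 84; V ≈ 6.88 × 84^0.625 ≈ 109.71 kt.
Difference ≈ 101.36 − 109.71 = -8.35 → -8 kt.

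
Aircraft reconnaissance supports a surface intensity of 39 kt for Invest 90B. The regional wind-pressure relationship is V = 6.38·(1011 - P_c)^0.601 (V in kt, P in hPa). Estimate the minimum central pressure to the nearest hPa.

ΔP = (V / 6.38)^(1/0.601) = (39/6.38)^1.664.
39/6.38 = 6.113; 6.113^1.664 ≈ 20.33 hPa.
P_c = 1011 − 20.33 = 990.67 ≈ 991 hPa.

991 hPa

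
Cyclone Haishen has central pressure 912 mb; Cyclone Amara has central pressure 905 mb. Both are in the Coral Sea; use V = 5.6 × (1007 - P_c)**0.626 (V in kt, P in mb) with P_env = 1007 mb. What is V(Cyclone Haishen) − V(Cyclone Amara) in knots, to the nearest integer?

Cyclone Haishen: ΔP = 95; V ≈ 5.6 × 95^0.626 ≈ 96.88 kt.
Cyclone Amara: ΔP = 102; V ≈ 5.6 × 102^0.626 ≈ 101.29 kt.
Difference ≈ 96.88 − 101.29 = -4.41 → -4 kt.

-4 kt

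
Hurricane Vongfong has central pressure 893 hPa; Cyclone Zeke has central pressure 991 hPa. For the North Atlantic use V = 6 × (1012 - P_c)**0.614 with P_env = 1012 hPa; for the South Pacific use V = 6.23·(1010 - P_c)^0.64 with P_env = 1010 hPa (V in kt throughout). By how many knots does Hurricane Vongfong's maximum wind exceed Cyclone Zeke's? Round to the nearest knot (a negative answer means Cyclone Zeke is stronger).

Hurricane Vongfong: ΔP = 119; V ≈ 6 × 119^0.614 ≈ 112.86 kt.
Cyclone Zeke: ΔP = 19; V ≈ 6.23 × 19^0.64 ≈ 41.01 kt.
Difference ≈ 112.86 − 41.01 = 71.85 → 72 kt.

72 kt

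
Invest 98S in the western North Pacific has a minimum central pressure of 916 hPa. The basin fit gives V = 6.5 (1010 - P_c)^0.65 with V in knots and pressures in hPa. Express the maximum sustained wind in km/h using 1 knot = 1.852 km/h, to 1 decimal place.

230.7 km/h

ΔP = 1010 − 916 = 94 hPa.
V ≈ 6.5 × 94^0.65 = 6.5 × 19.166 ≈ 124.579 kt.
124.579 × 1.852 ≈ 230.72 km/h → 230.7 km/h.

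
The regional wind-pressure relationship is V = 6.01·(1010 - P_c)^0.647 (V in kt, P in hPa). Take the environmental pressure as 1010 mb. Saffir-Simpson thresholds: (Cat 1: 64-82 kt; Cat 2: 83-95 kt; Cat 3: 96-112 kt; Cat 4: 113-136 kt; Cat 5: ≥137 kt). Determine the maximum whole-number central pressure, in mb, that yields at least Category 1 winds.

Category 1 begins at V = 64 kt.
Required ΔP = (64/6.01)^(1/0.647) = 10.649^1.546 ≈ 38.71 mb.
P_c ≤ 1010 − 38.71 = 971.29, so the highest integer P_c is 971 mb.

971 mb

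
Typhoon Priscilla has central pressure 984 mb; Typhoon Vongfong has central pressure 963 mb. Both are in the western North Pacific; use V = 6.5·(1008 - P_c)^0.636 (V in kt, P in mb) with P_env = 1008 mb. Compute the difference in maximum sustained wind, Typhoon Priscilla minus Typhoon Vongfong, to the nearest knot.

Typhoon Priscilla: ΔP = 24; V ≈ 6.5 × 24^0.636 ≈ 49.06 kt.
Typhoon Vongfong: ΔP = 45; V ≈ 6.5 × 45^0.636 ≈ 73.17 kt.
Difference ≈ 49.06 − 73.17 = -24.11 → -24 kt.

-24 kt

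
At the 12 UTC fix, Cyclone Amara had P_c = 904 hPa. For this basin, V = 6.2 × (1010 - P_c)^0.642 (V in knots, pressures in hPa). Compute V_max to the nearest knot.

ΔP = 1010 − 904 = 106 hPa.
106^0.642 ≈ 19.964.
V ≈ 6.2 × 19.964 ≈ 123.8 kt.

124 kt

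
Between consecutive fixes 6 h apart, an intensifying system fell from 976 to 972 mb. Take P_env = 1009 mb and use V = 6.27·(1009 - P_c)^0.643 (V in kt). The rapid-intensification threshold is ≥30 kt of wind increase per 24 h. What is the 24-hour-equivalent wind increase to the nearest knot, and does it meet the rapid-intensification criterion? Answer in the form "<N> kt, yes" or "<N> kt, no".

18 kt, no

V₁: ΔP = 33, V ≈ 6.27 × 33^0.643 ≈ 59.38 kt.
V₂: ΔP = 37, V ≈ 6.27 × 37^0.643 ≈ 63.92 kt.
ΔV over 6 h = 4.54 kt → 24 h equivalent = 4.54 × 24/6 ≈ 18.16 kt.
18 kt < 30 kt ⇒ not rapid intensification.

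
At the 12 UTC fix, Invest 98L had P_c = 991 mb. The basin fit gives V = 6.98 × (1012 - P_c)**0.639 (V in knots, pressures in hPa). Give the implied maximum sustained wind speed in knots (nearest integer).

49 kt

ΔP = 1012 − 991 = 21 mb.
21^0.639 ≈ 6.997.
V ≈ 6.98 × 6.997 ≈ 48.8 kt.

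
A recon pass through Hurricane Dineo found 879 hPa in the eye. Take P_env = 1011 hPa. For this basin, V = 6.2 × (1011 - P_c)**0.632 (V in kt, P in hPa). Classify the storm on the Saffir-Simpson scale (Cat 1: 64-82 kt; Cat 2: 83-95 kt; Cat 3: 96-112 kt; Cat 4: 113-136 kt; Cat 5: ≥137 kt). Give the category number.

4

ΔP = 1011 − 879 = 132 hPa.
V ≈ 6.2 × 132^0.632 = 6.2 × 21.89 ≈ 136 kt.
136 kt falls in the Category 4 band.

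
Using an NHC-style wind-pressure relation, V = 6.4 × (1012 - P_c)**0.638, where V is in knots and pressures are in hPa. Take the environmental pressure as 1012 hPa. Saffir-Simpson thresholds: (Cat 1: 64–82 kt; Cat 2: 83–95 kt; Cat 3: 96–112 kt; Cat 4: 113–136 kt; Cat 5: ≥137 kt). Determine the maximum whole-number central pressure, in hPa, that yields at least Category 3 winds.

942 hPa

Category 3 begins at V = 96 kt.
Required ΔP = (96/6.4)^(1/0.638) = 15.000^1.567 ≈ 69.73 hPa.
P_c ≤ 1012 − 69.73 = 942.27, so the highest integer P_c is 942 hPa.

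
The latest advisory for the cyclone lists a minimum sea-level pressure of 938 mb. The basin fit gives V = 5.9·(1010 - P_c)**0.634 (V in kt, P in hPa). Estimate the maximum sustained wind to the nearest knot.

ΔP = 1010 − 938 = 72 mb.
72^0.634 ≈ 15.050.
V ≈ 5.9 × 15.050 ≈ 88.8 kt.

89 kt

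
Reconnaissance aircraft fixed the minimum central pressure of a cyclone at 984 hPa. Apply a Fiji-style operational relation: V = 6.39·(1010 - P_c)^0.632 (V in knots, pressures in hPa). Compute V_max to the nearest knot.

ΔP = 1010 − 984 = 26 hPa.
26^0.632 ≈ 7.839.
V ≈ 6.39 × 7.839 ≈ 50.1 kt.

50 kt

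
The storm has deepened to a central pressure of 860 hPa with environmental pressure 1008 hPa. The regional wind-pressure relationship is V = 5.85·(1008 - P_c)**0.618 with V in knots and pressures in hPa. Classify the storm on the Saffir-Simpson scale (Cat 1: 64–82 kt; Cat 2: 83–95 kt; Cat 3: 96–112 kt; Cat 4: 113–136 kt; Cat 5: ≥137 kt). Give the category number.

4

ΔP = 1008 − 860 = 148 hPa.
V ≈ 5.85 × 148^0.618 = 5.85 × 21.94 ≈ 128 kt.
128 kt falls in the Category 4 band.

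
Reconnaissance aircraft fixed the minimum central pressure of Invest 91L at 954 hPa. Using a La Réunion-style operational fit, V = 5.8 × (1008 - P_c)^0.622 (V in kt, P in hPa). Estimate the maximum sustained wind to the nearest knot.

69 kt

ΔP = 1008 − 954 = 54 hPa.
54^0.622 ≈ 11.955.
V ≈ 5.8 × 11.955 ≈ 69.3 kt.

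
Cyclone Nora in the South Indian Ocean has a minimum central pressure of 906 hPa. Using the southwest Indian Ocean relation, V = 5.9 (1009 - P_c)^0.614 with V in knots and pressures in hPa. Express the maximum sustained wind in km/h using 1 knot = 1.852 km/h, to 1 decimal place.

ΔP = 1009 − 906 = 103 hPa.
V ≈ 5.9 × 103^0.614 = 5.9 × 17.214 ≈ 101.563 kt.
101.563 × 1.852 ≈ 188.09 km/h → 188.1 km/h.

188.1 km/h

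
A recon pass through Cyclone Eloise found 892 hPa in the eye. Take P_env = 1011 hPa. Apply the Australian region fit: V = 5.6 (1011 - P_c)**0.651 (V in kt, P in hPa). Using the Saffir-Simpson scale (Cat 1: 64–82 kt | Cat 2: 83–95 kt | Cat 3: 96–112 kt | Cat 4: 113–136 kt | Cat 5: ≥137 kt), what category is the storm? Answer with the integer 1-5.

4

ΔP = 1011 − 892 = 119 hPa.
V ≈ 5.6 × 119^0.651 = 5.6 × 22.45 ≈ 126 kt.
126 kt falls in the Category 4 band.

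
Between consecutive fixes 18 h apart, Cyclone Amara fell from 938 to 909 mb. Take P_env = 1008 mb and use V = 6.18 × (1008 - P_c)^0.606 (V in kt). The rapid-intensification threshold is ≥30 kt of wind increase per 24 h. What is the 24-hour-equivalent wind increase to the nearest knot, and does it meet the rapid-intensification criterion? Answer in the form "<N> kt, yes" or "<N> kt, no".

25 kt, no

V₁: ΔP = 70, V ≈ 6.18 × 70^0.606 ≈ 81.12 kt.
V₂: ΔP = 99, V ≈ 6.18 × 99^0.606 ≈ 100.08 kt.
ΔV over 18 h = 18.96 kt → 24 h equivalent = 18.96 × 24/18 ≈ 25.28 kt.
25 kt < 30 kt ⇒ not rapid intensification.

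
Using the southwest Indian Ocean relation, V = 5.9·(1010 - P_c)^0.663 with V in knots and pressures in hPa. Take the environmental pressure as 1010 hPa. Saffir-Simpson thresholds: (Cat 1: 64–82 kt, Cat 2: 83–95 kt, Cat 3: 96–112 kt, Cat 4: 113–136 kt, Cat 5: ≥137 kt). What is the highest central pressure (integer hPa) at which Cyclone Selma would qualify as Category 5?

Category 5 begins at V = 137 kt.
Required ΔP = (137/5.9)^(1/0.663) = 23.220^1.508 ≈ 114.85 hPa.
P_c ≤ 1010 − 114.85 = 895.15, so the highest integer P_c is 895 hPa.

895 hPa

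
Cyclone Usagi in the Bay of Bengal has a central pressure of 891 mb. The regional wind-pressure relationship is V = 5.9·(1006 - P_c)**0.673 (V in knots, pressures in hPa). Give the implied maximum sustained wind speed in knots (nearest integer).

144 kt

ΔP = 1006 − 891 = 115 mb.
115^0.673 ≈ 24.370.
V ≈ 5.9 × 24.370 ≈ 143.8 kt.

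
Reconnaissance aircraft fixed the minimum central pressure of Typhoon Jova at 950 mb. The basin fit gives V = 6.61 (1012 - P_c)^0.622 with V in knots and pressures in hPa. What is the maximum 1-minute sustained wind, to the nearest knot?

86 kt

ΔP = 1012 − 950 = 62 mb.
62^0.622 ≈ 13.028.
V ≈ 6.61 × 13.028 ≈ 86.1 kt.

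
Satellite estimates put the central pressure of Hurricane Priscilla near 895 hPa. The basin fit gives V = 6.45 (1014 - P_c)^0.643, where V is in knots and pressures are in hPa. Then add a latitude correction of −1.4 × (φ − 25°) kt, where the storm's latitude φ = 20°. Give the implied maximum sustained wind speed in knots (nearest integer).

ΔP = 1014 − 895 = 119 hPa.
119^0.643 ≈ 21.606.
V ≈ 6.45 × 21.606 ≈ 139.4 kt.
Latitude correction: −1.4 × (20 − 25) = 7 kt.
Corrected V ≈ 146.4 kt → 146 kt.

146 kt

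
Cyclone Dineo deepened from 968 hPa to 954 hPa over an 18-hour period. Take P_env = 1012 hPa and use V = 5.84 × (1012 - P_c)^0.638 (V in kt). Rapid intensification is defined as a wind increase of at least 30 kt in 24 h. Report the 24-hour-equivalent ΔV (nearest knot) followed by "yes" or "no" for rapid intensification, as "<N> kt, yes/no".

17 kt, no

V₁: ΔP = 44, V ≈ 5.84 × 44^0.638 ≈ 65.30 kt.
V₂: ΔP = 58, V ≈ 5.84 × 58^0.638 ≈ 77.89 kt.
ΔV over 18 h = 12.59 kt → 24 h equivalent = 12.59 × 24/18 ≈ 16.79 kt.
17 kt < 30 kt ⇒ not rapid intensification.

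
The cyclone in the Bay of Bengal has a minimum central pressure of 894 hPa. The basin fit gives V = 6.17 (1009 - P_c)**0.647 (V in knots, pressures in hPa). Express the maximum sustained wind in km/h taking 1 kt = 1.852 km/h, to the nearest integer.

ΔP = 1009 − 894 = 115 hPa.
V ≈ 6.17 × 115^0.647 = 6.17 × 21.541 ≈ 132.910 kt.
132.910 × 1.852 ≈ 246.15 km/h → 246 km/h.

246 km/h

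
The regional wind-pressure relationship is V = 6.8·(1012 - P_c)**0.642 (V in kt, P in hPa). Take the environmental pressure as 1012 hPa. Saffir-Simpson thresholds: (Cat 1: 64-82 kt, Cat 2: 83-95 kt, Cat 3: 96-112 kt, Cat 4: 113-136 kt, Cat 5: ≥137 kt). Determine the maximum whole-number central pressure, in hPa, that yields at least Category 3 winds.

950 hPa

Category 3 begins at V = 96 kt.
Required ΔP = (96/6.8)^(1/0.642) = 14.118^1.558 ≈ 61.79 hPa.
P_c ≤ 1012 − 61.79 = 950.21, so the highest integer P_c is 950 hPa.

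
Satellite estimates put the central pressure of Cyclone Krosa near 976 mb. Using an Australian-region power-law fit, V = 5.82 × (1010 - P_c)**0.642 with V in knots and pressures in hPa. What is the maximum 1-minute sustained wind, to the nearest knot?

56 kt

ΔP = 1010 − 976 = 34 mb.
34^0.642 ≈ 9.621.
V ≈ 5.82 × 9.621 ≈ 56.0 kt.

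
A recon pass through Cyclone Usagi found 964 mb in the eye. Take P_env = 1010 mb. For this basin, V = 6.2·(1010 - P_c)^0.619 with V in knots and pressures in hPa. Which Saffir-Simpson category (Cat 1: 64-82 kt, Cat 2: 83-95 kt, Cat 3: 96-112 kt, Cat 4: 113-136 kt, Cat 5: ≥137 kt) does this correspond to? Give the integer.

ΔP = 1010 − 964 = 46 mb.
V ≈ 6.2 × 46^0.619 = 6.2 × 10.70 ≈ 66 kt.
66 kt falls in the Category 1 band.

1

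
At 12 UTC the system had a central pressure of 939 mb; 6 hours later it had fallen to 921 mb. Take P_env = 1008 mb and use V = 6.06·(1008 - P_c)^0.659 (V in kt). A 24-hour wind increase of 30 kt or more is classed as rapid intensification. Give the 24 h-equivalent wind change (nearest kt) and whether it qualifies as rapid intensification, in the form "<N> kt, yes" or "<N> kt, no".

65 kt, yes

V₁: ΔP = 69, V ≈ 6.06 × 69^0.659 ≈ 98.69 kt.
V₂: ΔP = 87, V ≈ 6.06 × 87^0.659 ≈ 114.98 kt.
ΔV over 6 h = 16.29 kt → 24 h equivalent = 16.29 × 24/6 ≈ 65.16 kt.
65 kt ≥ 30 kt ⇒ rapid intensification.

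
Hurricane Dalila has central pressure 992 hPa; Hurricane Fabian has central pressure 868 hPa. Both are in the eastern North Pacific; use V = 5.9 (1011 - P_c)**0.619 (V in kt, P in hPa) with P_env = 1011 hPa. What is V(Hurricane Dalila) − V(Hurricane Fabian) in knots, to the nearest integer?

-91 kt

Hurricane Dalila: ΔP = 19; V ≈ 5.9 × 19^0.619 ≈ 36.51 kt.
Hurricane Fabian: ΔP = 143; V ≈ 5.9 × 143^0.619 ≈ 127.35 kt.
Difference ≈ 36.51 − 127.35 = -90.84 → -91 kt.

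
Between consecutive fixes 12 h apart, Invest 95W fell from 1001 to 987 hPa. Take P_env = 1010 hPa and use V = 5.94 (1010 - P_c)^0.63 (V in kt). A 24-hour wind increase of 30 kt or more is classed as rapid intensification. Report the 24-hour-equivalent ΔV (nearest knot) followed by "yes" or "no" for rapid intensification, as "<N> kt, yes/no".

38 kt, yes

V₁: ΔP = 9, V ≈ 5.94 × 9^0.63 ≈ 23.71 kt.
V₂: ΔP = 23, V ≈ 5.94 × 23^0.63 ≈ 42.82 kt.
ΔV over 12 h = 19.11 kt → 24 h equivalent = 19.11 × 24/12 ≈ 38.22 kt.
38 kt ≥ 30 kt ⇒ rapid intensification.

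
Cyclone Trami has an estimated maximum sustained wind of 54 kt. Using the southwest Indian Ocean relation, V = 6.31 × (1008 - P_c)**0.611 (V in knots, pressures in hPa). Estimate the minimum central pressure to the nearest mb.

974 mb

ΔP = (V / 6.31)^(1/0.611) = (54/6.31)^1.637.
54/6.31 = 8.558; 8.558^1.637 ≈ 33.57 mb.
P_c = 1008 − 33.57 = 974.43 ≈ 974 mb.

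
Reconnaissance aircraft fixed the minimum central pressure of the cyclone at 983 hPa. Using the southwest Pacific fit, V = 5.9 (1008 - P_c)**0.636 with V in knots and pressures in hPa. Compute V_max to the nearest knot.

46 kt

ΔP = 1008 − 983 = 25 hPa.
25^0.636 ≈ 7.746.
V ≈ 5.9 × 7.746 ≈ 45.7 kt.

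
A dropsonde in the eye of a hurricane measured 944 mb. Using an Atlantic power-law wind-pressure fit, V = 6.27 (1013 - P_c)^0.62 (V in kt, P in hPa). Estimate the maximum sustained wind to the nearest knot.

ΔP = 1013 − 944 = 69 mb.
69^0.62 ≈ 13.807.
V ≈ 6.27 × 13.807 ≈ 86.6 kt.

87 kt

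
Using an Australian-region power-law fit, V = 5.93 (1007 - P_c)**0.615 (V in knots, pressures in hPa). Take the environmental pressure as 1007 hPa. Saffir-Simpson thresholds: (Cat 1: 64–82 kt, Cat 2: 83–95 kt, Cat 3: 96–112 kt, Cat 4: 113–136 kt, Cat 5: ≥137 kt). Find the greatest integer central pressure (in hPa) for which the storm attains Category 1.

Category 1 begins at V = 64 kt.
Required ΔP = (64/5.93)^(1/0.615) = 10.793^1.626 ≈ 47.85 hPa.
P_c ≤ 1007 − 47.85 = 959.15, so the highest integer P_c is 959 hPa.

959 hPa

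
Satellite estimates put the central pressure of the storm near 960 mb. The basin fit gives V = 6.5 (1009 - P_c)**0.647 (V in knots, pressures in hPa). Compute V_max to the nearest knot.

81 kt

ΔP = 1009 − 960 = 49 mb.
49^0.647 ≈ 12.404.
V ≈ 6.5 × 12.404 ≈ 80.6 kt.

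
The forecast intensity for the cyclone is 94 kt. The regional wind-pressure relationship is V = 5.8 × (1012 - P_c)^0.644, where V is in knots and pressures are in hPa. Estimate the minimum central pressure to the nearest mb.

936 mb

ΔP = (V / 5.8)^(1/0.644) = (94/5.8)^1.553.
94/5.8 = 16.207; 16.207^1.553 ≈ 75.58 mb.
P_c = 1012 − 75.58 = 936.42 ≈ 936 mb.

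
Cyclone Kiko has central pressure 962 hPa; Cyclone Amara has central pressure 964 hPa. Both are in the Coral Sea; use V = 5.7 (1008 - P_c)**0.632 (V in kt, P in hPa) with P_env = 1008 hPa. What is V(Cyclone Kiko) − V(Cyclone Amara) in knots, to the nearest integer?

2 kt

Cyclone Kiko: ΔP = 46; V ≈ 5.7 × 46^0.632 ≈ 64.08 kt.
Cyclone Amara: ΔP = 44; V ≈ 5.7 × 44^0.632 ≈ 62.31 kt.
Difference ≈ 64.08 − 62.31 = 1.77 → 2 kt.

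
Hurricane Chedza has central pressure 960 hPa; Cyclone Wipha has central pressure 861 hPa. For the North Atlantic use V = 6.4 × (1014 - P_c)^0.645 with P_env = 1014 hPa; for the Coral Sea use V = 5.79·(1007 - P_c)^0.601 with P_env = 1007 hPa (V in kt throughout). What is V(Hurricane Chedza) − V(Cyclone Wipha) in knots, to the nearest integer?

Hurricane Chedza: ΔP = 54; V ≈ 6.4 × 54^0.645 ≈ 83.86 kt.
Cyclone Wipha: ΔP = 146; V ≈ 5.79 × 146^0.601 ≈ 115.73 kt.
Difference ≈ 83.86 − 115.73 = -31.87 → -32 kt.

-32 kt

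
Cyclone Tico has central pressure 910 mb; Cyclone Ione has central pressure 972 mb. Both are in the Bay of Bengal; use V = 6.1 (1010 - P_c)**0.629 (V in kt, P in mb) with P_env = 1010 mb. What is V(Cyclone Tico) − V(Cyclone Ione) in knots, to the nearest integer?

50 kt

Cyclone Tico: ΔP = 100; V ≈ 6.1 × 100^0.629 ≈ 110.49 kt.
Cyclone Ione: ΔP = 38; V ≈ 6.1 × 38^0.629 ≈ 60.12 kt.
Difference ≈ 110.49 − 60.12 = 50.37 → 50 kt.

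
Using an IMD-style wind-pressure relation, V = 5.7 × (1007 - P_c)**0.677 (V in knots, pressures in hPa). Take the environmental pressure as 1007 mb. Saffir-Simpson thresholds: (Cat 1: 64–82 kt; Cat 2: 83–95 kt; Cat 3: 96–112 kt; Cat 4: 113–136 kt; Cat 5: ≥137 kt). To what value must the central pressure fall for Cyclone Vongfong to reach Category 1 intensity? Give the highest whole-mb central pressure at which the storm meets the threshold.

Category 1 begins at V = 64 kt.
Required ΔP = (64/5.7)^(1/0.677) = 11.228^1.477 ≈ 35.60 mb.
P_c ≤ 1007 − 35.60 = 971.40, so the highest integer P_c is 971 mb.

971 mb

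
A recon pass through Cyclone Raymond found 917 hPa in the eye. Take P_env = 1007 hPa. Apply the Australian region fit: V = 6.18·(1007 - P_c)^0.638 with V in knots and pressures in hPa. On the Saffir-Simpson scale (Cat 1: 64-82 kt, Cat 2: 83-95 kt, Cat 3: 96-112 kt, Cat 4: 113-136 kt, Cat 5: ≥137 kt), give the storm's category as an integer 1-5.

3

ΔP = 1007 − 917 = 90 hPa.
V ≈ 6.18 × 90^0.638 = 6.18 × 17.65 ≈ 109 kt.
109 kt falls in the Category 3 band.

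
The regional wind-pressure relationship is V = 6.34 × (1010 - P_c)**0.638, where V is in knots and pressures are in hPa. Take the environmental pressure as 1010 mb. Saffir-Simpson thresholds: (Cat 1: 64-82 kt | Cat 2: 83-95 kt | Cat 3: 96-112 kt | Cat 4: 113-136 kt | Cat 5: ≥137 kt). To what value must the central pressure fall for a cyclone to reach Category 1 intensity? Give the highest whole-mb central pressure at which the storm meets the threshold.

Category 1 begins at V = 64 kt.
Required ΔP = (64/6.34)^(1/0.638) = 10.095^1.567 ≈ 37.48 mb.
P_c ≤ 1010 − 37.48 = 972.52, so the highest integer P_c is 972 mb.

972 mb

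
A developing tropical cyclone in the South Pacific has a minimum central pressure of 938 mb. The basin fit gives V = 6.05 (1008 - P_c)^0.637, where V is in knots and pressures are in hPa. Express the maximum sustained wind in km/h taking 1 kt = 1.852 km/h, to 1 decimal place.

167.8 km/h

ΔP = 1008 − 938 = 70 mb.
V ≈ 6.05 × 70^0.637 = 6.05 × 14.974 ≈ 90.591 kt.
90.591 × 1.852 ≈ 167.77 km/h → 167.8 km/h.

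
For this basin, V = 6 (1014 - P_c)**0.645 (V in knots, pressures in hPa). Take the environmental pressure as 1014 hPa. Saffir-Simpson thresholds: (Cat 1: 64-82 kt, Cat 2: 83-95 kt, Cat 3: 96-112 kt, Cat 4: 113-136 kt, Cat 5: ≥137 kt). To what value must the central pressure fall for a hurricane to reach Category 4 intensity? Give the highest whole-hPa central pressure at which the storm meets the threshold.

919 hPa

Category 4 begins at V = 113 kt.
Required ΔP = (113/6)^(1/0.645) = 18.833^1.550 ≈ 94.76 hPa.
P_c ≤ 1014 − 94.76 = 919.24, so the highest integer P_c is 919 hPa.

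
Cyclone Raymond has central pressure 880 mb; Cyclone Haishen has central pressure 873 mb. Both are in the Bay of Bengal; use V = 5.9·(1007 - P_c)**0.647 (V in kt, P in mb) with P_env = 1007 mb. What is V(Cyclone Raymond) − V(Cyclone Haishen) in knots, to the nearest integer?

-5 kt

Cyclone Raymond: ΔP = 127; V ≈ 5.9 × 127^0.647 ≈ 135.52 kt.
Cyclone Haishen: ΔP = 134; V ≈ 5.9 × 134^0.647 ≈ 140.31 kt.
Difference ≈ 135.52 − 140.31 = -4.79 → -5 kt.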